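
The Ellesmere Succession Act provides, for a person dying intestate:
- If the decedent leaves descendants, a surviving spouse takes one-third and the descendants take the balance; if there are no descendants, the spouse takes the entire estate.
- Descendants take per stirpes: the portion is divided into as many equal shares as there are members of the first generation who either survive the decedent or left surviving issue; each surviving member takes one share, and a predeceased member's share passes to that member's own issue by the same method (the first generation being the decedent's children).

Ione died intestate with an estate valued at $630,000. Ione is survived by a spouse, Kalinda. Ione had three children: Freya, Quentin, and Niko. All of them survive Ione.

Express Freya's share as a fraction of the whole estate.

Kalinda takes one-third of $630,000 = $210,000. The remaining $420,000 passes to the descendants.
The descendants' portion ($420,000) is divided into 3 shares of $140,000: Freya, Quentin, and Niko each take $140,000.

Freya receives 2/9 of the estate.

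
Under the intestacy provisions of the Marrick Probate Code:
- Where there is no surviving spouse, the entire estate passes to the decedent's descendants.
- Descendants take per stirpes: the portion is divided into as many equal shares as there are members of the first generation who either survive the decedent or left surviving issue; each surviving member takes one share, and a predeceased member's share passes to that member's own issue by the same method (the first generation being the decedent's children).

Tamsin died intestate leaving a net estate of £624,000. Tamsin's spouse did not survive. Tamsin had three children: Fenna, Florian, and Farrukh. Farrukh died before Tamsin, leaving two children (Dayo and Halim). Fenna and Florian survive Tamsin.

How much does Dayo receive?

Dayo receives £104,000.

The entire £624,000 passes to the descendants.
That amount (£624,000) is divided into 3 shares of £208,000: Fenna and Florian each take £208,000; Farrukh's £208,000 share passes to Farrukh's issue.
Farrukh's share (£208,000) is divided into 2 shares of £104,000: Dayo and Halim each take £104,000.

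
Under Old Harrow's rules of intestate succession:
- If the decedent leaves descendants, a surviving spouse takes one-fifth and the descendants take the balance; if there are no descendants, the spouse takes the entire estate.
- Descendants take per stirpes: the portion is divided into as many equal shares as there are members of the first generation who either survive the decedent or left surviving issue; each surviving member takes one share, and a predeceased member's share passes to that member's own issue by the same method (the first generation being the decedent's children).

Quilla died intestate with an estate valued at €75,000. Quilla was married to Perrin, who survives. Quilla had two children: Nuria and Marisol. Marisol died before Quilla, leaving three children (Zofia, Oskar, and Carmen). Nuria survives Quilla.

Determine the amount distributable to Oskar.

Oskar receives €10,000.

Perrin takes one-fifth of €75,000 = €15,000. The remaining €60,000 passes to the descendants.
The descendants' portion (€60,000) is divided into 2 shares of €30,000: Nuria takes €30,000; Marisol's €30,000 share passes to Marisol's issue.
Marisol's share (€30,000) is divided into 3 shares of €10,000: Zofia, Oskar, and Carmen each take €10,000.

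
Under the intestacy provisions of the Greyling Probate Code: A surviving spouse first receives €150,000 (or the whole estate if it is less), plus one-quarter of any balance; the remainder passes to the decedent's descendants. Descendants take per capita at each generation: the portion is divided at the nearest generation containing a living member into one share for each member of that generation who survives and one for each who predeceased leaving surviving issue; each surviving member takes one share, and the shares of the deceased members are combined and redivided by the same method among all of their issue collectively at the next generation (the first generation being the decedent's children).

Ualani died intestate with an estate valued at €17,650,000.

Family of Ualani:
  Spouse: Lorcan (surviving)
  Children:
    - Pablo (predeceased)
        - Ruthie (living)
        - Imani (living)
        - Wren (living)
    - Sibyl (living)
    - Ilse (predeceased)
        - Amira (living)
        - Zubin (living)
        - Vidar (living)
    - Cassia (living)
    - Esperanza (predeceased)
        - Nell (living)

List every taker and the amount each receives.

Lorcan first takes €150,000, leaving a balance of €17,500,000. Lorcan then takes one-quarter of the balance (€4,375,000), for a total of €4,525,000. The remaining €13,125,000 passes to the descendants.
The descendants' portion (€13,125,000) is divided at the children's generation into 5 shares of €2,625,000. Sibyl and Cassia each take €2,625,000. The 3 shares of the deceased (Pablo, Ilse, and Esperanza) are combined into a pool of €7,875,000.
That pool (€7,875,000) is divided at the grandchildren's generation equally among Ruthie, Imani, Wren, Amira, Zubin, Vidar, and Nell: €1,125,000 each.

Lorcan: €4,525,000; Ruthie: €1,125,000; Imani: €1,125,000; Wren: €1,125,000; Sibyl: €2,625,000; Amira: €1,125,000; Zubin: €1,125,000; Vidar: €1,125,000; Cassia: €2,625,000; Nell: €1,125,000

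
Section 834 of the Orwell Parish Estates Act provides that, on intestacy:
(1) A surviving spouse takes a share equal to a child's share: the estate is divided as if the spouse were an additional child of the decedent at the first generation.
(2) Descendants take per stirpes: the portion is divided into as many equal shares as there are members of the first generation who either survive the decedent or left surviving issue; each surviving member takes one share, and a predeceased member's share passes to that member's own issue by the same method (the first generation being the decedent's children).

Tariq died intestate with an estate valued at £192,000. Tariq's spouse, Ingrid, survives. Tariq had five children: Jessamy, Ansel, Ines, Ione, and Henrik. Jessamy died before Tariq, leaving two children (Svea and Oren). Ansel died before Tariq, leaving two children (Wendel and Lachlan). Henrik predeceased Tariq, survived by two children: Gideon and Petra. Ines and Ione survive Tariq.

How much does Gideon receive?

Gideon receives £16,000.

The spouse counts as an additional share at the children's level, so there are 6 primary shares of £32,000. Ingrid takes one such share (£32,000).
The children's combined portion (£160,000) is divided into 5 shares of £32,000: Ines and Ione each take £32,000; Jessamy's £32,000 share passes to Jessamy's issue; Ansel's £32,000 share passes to Ansel's issue; Henrik's £32,000 share passes to Henrik's issue.
Jessamy's share (£32,000) is divided into 2 shares of £16,000: Svea and Oren each take £16,000.
Ansel's share (£32,000) is divided into 2 shares of £16,000: Wendel and Lachlan each take £16,000.
Henrik's share (£32,000) is divided into 2 shares of £16,000: Gideon and Petra each take £16,000.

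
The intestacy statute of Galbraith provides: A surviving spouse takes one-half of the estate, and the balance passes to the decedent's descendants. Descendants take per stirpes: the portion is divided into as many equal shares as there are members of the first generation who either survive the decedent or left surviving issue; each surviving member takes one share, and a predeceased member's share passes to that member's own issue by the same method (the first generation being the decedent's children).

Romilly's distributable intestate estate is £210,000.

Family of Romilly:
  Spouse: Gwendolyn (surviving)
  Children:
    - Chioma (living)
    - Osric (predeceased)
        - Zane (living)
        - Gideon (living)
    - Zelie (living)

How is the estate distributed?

Gwendolyn takes one-half of £210,000 = £105,000. The remaining £105,000 passes to the descendants.
The descendants' portion (£105,000) is divided into 3 shares of £35,000: Chioma and Zelie each take £35,000; Osric's £35,000 share passes to Osric's issue.
Osric's share (£35,000) is divided into 2 shares of £17,500: Zane and Gideon each take £17,500.

Gwendolyn: £105,000; Chioma: £35,000; Zane: £17,500; Gideon: £17,500; Zelie: £35,000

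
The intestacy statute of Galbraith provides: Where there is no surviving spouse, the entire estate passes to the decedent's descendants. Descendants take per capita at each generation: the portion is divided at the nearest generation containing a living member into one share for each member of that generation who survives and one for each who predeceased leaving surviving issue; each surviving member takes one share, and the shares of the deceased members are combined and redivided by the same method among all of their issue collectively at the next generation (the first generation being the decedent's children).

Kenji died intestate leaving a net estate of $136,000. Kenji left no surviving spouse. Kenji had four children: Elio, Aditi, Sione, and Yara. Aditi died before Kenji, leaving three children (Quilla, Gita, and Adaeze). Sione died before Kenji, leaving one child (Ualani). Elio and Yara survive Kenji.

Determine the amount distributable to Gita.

The entire $136,000 passes to the descendants.
That amount ($136,000) is divided at the children's generation into 4 shares of $34,000. Elio and Yara each take $34,000. The 2 shares of the deceased (Aditi and Sione) are combined into a pool of $68,000.
That pool ($68,000) is divided at the grandchildren's generation equally among Quilla, Gita, Adaeze, and Ualani: $17,000 each.

Gita receives $17,000.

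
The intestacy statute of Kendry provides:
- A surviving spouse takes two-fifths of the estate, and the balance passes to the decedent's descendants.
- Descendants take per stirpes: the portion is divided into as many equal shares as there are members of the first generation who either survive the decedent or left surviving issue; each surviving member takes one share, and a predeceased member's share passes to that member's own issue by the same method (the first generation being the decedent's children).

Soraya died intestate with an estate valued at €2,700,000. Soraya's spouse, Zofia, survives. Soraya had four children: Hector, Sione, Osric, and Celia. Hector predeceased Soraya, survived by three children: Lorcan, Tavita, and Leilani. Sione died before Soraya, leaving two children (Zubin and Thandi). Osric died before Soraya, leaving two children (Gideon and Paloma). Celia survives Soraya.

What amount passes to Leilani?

Zofia takes two-fifths of €2,700,000 = €1,080,000. The remaining €1,620,000 passes to the descendants.
The descendants' portion (€1,620,000) is divided into 4 shares of €405,000: Celia takes €405,000; Hector's €405,000 share passes to Hector's issue; Sione's €405,000 share passes to Sione's issue; Osric's €405,000 share passes to Osric's issue.
Hector's share (€405,000) is divided into 3 shares of €135,000: Lorcan, Tavita, and Leilani each take €135,000.
Sione's share (€405,000) is divided into 2 shares of €202,500: Zubin and Thandi each take €202,500.
Osric's share (€405,000) is divided into 2 shares of €202,500: Gideon and Paloma each take €202,500.

Leilani receives €135,000.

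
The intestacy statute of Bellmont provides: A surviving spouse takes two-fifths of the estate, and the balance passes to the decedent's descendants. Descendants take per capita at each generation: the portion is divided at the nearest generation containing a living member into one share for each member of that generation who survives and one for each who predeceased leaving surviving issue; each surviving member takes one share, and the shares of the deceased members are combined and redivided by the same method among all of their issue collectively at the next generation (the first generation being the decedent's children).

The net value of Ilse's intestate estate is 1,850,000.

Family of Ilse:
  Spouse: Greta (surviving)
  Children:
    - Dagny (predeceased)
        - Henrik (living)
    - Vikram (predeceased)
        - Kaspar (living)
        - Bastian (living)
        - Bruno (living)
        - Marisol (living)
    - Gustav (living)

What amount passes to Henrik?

Greta takes two-fifths of 1,850,000 = 740,000. The remaining 1,110,000 passes to the descendants.
The descendants' portion (1,110,000) is divided at the children's generation into 3 shares of 370,000. Gustav takes 370,000. The 2 shares of the deceased (Dagny and Vikram) are combined into a pool of 740,000.
That pool (740,000) is divided at the grandchildren's generation equally among Henrik, Kaspar, Bastian, Bruno, and Marisol: 148,000 each.

Henrik receives 148,000.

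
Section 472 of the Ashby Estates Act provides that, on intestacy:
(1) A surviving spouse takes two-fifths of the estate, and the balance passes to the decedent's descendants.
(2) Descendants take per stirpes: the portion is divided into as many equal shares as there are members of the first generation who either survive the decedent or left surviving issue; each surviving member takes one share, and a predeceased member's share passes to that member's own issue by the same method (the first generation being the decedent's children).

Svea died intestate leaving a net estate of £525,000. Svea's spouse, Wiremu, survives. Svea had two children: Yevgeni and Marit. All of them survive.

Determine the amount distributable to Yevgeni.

Yevgeni receives £157,500.

Wiremu takes two-fifths of £525,000 = £210,000. The remaining £315,000 passes to the descendants.
The descendants' portion (£315,000) is divided into 2 shares of £157,500: Yevgeni and Marit each take £157,500.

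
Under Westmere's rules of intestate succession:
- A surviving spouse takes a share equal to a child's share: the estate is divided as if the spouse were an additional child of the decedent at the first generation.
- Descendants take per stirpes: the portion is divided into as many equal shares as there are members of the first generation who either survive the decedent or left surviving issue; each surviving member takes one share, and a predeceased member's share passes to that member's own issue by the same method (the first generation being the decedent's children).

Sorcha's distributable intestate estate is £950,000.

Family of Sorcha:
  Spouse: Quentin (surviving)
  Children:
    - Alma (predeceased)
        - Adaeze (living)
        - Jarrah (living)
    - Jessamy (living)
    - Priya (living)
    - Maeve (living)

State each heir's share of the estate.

The spouse counts as an additional share at the children's level, so there are 5 primary shares of £190,000. Quentin takes one such share (£190,000).
The children's combined portion (£760,000) is divided into 4 shares of £190,000: Jessamy, Priya, and Maeve each take £190,000; Alma's £190,000 share passes to Alma's issue.
Alma's share (£190,000) is divided into 2 shares of £95,000: Adaeze and Jarrah each take £95,000.

Quentin: £190,000; Adaeze: £95,000; Jarrah: £95,000; Jessamy: £190,000; Priya: £190,000; Maeve: £190,000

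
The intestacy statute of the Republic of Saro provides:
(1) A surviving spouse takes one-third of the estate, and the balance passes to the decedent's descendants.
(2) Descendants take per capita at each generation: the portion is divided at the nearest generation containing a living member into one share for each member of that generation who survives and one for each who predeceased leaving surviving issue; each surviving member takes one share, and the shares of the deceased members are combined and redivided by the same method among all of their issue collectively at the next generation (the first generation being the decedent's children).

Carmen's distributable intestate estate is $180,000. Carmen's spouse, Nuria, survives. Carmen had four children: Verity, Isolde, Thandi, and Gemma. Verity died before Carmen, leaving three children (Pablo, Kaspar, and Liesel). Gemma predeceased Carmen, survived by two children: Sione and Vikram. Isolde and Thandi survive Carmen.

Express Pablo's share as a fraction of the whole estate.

Pablo receives 1/15 of the estate.

Nuria takes one-third of $180,000 = $60,000. The remaining $120,000 passes to the descendants.
The descendants' portion ($120,000) is divided at the children's generation into 4 shares of $30,000. Isolde and Thandi each take $30,000. The 2 shares of the deceased (Verity and Gemma) are combined into a pool of $60,000.
That pool ($60,000) is divided at the grandchildren's generation equally among Pablo, Kaspar, Liesel, Sione, and Vikram: $12,000 each.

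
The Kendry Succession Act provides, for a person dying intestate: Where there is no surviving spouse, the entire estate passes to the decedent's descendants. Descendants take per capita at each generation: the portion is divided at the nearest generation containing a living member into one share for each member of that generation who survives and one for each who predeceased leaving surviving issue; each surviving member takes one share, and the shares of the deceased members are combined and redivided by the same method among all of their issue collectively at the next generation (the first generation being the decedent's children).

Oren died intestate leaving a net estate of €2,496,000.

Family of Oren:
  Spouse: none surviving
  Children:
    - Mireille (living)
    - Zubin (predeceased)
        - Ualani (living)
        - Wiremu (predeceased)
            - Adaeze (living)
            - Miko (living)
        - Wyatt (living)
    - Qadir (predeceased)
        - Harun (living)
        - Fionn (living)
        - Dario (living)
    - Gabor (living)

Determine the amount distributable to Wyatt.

The entire €2,496,000 passes to the descendants.
That amount (€2,496,000) is divided at the children's generation into 4 shares of €624,000. Mireille and Gabor each take €624,000. The 2 shares of the deceased (Zubin and Qadir) are combined into a pool of €1,248,000.
That pool (€1,248,000) is divided at the grandchildren's generation into 6 shares of €208,000. Ualani, Wyatt, Harun, Fionn, and Dario each take €208,000. The remaining share for the deceased Wiremu (€208,000) is carried to the next generation.
That pool (€208,000) is divided at the great-grandchildren's generation equally among Adaeze and Miko: €104,000 each.

Wyatt receives €208,000.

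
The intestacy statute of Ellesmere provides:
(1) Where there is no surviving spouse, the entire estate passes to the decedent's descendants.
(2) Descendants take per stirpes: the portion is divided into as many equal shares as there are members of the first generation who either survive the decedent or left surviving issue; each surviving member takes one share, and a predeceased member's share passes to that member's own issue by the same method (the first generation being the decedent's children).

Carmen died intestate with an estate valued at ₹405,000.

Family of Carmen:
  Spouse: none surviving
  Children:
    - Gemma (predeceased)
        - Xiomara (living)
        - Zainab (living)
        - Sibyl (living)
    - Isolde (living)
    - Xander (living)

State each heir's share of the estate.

Xiomara: ₹45,000; Zainab: ₹45,000; Sibyl: ₹45,000; Isolde: ₹135,000; Xander: ₹135,000

The entire ₹405,000 passes to the descendants.
That amount (₹405,000) is divided into 3 shares of ₹135,000: Isolde and Xander each take ₹135,000; Gemma's ₹135,000 share passes to Gemma's issue.
Gemma's share (₹135,000) is divided into 3 shares of ₹45,000: Xiomara, Zainab, and Sibyl each take ₹45,000.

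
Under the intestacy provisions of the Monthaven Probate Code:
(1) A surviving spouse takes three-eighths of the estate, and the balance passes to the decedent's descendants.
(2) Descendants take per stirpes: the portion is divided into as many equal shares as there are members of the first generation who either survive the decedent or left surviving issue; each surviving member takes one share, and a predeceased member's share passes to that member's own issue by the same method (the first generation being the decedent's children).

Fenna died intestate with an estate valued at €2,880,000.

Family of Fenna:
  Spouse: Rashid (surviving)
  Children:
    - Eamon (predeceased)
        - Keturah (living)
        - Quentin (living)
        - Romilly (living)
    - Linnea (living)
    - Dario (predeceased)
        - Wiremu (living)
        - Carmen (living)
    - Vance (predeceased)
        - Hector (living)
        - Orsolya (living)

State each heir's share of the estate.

Rashid: €1,080,000; Keturah: €150,000; Quentin: €150,000; Romilly: €150,000; Linnea: €450,000; Wiremu: €225,000; Carmen: €225,000; Hector: €225,000; Orsolya: €225,000

Rashid takes three-eighths of €2,880,000 = €1,080,000. The remaining €1,800,000 passes to the descendants.
The descendants' portion (€1,800,000) is divided into 4 shares of €450,000: Linnea takes €450,000; Eamon's €450,000 share passes to Eamon's issue; Dario's €450,000 share passes to Dario's issue; Vance's €450,000 share passes to Vance's issue.
Eamon's share (€450,000) is divided into 3 shares of €150,000: Keturah, Quentin, and Romilly each take €150,000.
Dario's share (€450,000) is divided into 2 shares of €225,000: Wiremu and Carmen each take €225,000.
Vance's share (€450,000) is divided into 2 shares of €225,000: Hector and Orsolya each take €225,000.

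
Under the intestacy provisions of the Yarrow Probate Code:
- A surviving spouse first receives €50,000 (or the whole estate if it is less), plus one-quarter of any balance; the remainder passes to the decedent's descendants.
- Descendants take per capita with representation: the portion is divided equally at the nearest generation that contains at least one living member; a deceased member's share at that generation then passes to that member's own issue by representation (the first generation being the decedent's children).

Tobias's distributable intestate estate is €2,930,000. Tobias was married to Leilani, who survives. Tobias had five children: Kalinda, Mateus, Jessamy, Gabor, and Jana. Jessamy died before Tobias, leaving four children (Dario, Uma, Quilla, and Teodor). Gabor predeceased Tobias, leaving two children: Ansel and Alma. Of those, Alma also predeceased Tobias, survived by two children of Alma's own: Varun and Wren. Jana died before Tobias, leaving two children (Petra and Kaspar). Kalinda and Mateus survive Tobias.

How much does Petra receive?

Petra receives €216,000.

Leilani first takes €50,000, leaving a balance of €2,880,000. Leilani then takes one-quarter of the balance (€720,000), for a total of €770,000. The remaining €2,160,000 passes to the descendants.
The descendants' portion (€2,160,000) is divided into 5 shares of €432,000: Kalinda and Mateus each take €432,000; Jessamy's €432,000 share passes to Jessamy's issue; Gabor's €432,000 share passes to Gabor's issue; Jana's €432,000 share passes to Jana's issue.
Jessamy's share (€432,000) is divided into 4 shares of €108,000: Dario, Uma, Quilla, and Teodor each take €108,000.
Gabor's share (€432,000) is divided into 2 shares of €216,000: Ansel takes €216,000; Alma's €216,000 share passes to Alma's issue.
Alma's share (€216,000) is divided into 2 shares of €108,000: Varun and Wren each take €108,000.
Jana's share (€432,000) is divided into 2 shares of €216,000: Petra and Kaspar each take €216,000.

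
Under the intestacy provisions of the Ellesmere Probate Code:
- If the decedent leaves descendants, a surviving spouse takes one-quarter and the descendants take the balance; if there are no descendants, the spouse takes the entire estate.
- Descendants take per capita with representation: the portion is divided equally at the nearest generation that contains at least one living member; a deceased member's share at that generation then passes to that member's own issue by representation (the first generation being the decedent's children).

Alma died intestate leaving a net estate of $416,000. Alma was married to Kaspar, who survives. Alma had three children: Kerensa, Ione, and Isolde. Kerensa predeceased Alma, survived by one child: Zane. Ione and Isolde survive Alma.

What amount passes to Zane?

Zane receives $104,000.

Kaspar takes one-quarter of $416,000 = $104,000. The remaining $312,000 passes to the descendants.
The descendants' portion ($312,000) is divided into 3 shares of $104,000: Ione and Isolde each take $104,000; Kerensa's $104,000 share passes to Kerensa's issue.
Kerensa's share ($104,000) passes entirely to Zane.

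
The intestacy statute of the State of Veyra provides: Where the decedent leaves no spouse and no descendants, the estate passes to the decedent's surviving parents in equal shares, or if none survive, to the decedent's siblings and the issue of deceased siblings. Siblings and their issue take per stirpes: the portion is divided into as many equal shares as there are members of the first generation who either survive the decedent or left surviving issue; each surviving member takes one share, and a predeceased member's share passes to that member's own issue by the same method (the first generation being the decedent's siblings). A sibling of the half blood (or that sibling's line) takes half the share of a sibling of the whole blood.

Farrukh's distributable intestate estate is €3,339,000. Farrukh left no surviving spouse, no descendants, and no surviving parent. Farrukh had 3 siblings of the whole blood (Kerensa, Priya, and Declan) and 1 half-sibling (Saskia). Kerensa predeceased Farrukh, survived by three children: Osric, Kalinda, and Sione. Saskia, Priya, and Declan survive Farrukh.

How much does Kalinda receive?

Kalinda receives €318,000.

The entire €3,339,000 passes to the siblings and their issue.
Counting each half-blood sibling's line as half a unit, there are 7/2 units in €3,339,000, so one unit is €954,000. Whole-blood lines (Kerensa, Priya, and Declan) take €954,000 each; half-blood lines (Saskia) take €477,000 each.
Kerensa's share (€954,000) is divided into 3 shares of €318,000: Osric, Kalinda, and Sione each take €318,000.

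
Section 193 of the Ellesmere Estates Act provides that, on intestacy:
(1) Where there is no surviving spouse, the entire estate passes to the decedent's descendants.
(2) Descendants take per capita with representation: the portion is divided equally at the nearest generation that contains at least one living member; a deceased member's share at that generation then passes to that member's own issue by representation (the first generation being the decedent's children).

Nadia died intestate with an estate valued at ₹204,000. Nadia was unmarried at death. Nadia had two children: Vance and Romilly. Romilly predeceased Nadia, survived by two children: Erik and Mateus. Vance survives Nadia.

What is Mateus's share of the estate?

Mateus receives ₹51,000.

The entire ₹204,000 passes to the descendants.
That amount (₹204,000) is divided into 2 shares of ₹102,000: Vance takes ₹102,000; Romilly's ₹102,000 share passes to Romilly's issue.
Romilly's share (₹102,000) is divided into 2 shares of ₹51,000: Erik and Mateus each take ₹51,000.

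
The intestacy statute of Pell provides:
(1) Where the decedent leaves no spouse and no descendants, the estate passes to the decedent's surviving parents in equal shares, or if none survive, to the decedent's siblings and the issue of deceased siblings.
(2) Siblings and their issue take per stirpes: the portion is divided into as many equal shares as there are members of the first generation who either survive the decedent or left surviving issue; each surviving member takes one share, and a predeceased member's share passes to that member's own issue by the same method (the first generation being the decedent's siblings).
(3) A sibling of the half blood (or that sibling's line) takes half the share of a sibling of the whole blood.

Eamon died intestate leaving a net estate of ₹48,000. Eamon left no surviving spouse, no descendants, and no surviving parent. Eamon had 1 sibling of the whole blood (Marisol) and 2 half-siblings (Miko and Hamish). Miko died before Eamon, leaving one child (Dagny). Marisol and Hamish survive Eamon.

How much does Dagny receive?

The entire ₹48,000 passes to the siblings and their issue.
Counting each half-blood sibling's line as half a unit, there are 2 units in ₹48,000, so one unit is ₹24,000. Whole-blood lines (Marisol) take ₹24,000 each; half-blood lines (Miko and Hamish) take ₹12,000 each.
Miko's share (₹12,000) passes entirely to Dagny.

Dagny receives ₹12,000.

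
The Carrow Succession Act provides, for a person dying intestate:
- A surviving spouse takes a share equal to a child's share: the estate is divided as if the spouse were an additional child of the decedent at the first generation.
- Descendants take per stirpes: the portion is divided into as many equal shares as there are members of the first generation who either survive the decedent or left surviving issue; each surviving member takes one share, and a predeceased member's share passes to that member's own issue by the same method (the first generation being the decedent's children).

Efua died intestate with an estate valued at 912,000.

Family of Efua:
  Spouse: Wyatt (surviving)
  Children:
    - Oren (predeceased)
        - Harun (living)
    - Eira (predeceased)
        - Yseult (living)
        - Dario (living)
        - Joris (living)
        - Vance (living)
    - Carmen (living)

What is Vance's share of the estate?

Vance receives 57,000.

The spouse counts as an additional share at the children's level, so there are 4 primary shares of 228,000. Wyatt takes one such share (228,000).
The children's combined portion (684,000) is divided into 3 shares of 228,000: Carmen takes 228,000; Oren's 228,000 share passes to Oren's issue; Eira's 228,000 share passes to Eira's issue.
Oren's share (228,000) passes entirely to Harun.
Eira's share (228,000) is divided into 4 shares of 57,000: Yseult, Dario, Joris, and Vance each take 57,000.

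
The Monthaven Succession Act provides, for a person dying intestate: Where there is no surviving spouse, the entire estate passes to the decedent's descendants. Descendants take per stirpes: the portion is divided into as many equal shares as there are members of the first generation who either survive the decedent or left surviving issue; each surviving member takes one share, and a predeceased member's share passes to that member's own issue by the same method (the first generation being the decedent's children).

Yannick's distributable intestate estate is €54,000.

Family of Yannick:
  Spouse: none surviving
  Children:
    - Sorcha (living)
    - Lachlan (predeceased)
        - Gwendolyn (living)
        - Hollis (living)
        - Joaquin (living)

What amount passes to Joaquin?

The entire €54,000 passes to the descendants.
That amount (€54,000) is divided into 2 shares of €27,000: Sorcha takes €27,000; Lachlan's €27,000 share passes to Lachlan's issue.
Lachlan's share (€27,000) is divided into 3 shares of €9,000: Gwendolyn, Hollis, and Joaquin each take €9,000.

Joaquin receives €9,000.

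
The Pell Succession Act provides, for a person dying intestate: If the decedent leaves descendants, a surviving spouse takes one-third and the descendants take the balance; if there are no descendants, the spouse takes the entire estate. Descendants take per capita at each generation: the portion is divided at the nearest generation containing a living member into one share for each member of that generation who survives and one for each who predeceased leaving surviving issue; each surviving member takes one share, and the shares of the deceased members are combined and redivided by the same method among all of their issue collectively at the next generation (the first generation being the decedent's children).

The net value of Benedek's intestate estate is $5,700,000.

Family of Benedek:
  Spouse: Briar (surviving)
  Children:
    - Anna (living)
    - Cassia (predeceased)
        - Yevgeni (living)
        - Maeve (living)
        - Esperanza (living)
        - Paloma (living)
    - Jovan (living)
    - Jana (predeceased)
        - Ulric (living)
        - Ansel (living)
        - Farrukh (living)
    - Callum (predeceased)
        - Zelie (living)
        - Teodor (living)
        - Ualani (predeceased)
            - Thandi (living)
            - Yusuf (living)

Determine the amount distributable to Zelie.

Zelie receives $228,000.

Briar takes one-third of $5,700,000 = $1,900,000. The remaining $3,800,000 passes to the descendants.
The descendants' portion ($3,800,000) is divided at the children's generation into 5 shares of $760,000. Anna and Jovan each take $760,000. The 3 shares of the deceased (Cassia, Jana, and Callum) are combined into a pool of $2,280,000.
That pool ($2,280,000) is divided at the grandchildren's generation into 10 shares of $228,000. Yevgeni, Maeve, Esperanza, Paloma, Ulric, Ansel, Farrukh, Zelie, and Teodor each take $228,000. The remaining share for the deceased Ualani ($228,000) is carried to the next generation.
That pool ($228,000) is divided at the great-grandchildren's generation equally among Thandi and Yusuf: $114,000 each.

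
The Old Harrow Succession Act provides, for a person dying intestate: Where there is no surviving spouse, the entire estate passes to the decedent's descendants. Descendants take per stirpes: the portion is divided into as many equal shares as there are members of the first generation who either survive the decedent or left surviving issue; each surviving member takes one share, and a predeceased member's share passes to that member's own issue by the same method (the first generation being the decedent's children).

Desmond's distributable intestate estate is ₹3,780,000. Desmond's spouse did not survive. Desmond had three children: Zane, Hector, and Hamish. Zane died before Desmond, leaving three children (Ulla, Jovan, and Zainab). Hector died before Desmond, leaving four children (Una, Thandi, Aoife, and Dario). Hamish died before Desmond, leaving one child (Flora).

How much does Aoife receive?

The entire ₹3,780,000 passes to the descendants.
That amount (₹3,780,000) is divided into 3 shares of ₹1,260,000: Zane's ₹1,260,000 share passes to Zane's issue; Hector's ₹1,260,000 share passes to Hector's issue; Hamish's ₹1,260,000 share passes to Hamish's issue.
Zane's share (₹1,260,000) is divided into 3 shares of ₹420,000: Ulla, Jovan, and Zainab each take ₹420,000.
Hector's share (₹1,260,000) is divided into 4 shares of ₹315,000: Una, Thandi, Aoife, and Dario each take ₹315,000.
Hamish's share (₹1,260,000) passes entirely to Flora.

Aoife receives ₹315,000.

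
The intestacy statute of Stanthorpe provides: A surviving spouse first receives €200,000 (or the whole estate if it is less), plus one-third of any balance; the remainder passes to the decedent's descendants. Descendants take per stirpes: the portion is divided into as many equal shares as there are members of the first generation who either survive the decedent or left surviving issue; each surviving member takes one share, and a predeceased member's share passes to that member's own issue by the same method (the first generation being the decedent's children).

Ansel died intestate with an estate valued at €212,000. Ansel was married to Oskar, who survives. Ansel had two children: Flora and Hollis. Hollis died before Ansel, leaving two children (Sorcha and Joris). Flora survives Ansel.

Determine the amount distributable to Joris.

Joris receives €2,000.

Oskar first takes €200,000, leaving a balance of €12,000. Oskar then takes one-third of the balance (€4,000), for a total of €204,000. The remaining €8,000 passes to the descendants.
The descendants' portion (€8,000) is divided into 2 shares of €4,000: Flora takes €4,000; Hollis's €4,000 share passes to Hollis's issue.
Hollis's share (€4,000) is divided into 2 shares of €2,000: Sorcha and Joris each take €2,000.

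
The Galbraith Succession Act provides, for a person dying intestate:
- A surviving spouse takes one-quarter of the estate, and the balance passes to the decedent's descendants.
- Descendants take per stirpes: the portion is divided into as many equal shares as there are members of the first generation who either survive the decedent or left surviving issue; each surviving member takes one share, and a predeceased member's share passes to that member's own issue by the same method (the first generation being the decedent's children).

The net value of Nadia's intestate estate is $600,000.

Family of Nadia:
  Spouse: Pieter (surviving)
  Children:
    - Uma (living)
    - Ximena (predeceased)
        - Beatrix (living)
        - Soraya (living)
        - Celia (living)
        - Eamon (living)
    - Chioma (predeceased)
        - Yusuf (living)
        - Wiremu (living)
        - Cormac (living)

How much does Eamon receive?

Pieter takes one-quarter of $600,000 = $150,000. The remaining $450,000 passes to the descendants.
The descendants' portion ($450,000) is divided into 3 shares of $150,000: Uma takes $150,000; Ximena's $150,000 share passes to Ximena's issue; Chioma's $150,000 share passes to Chioma's issue.
Ximena's share ($150,000) is divided into 4 shares of $37,500: Beatrix, Soraya, Celia, and Eamon each take $37,500.
Chioma's share ($150,000) is divided into 3 shares of $50,000: Yusuf, Wiremu, and Cormac each take $50,000.

Eamon receives $37,500.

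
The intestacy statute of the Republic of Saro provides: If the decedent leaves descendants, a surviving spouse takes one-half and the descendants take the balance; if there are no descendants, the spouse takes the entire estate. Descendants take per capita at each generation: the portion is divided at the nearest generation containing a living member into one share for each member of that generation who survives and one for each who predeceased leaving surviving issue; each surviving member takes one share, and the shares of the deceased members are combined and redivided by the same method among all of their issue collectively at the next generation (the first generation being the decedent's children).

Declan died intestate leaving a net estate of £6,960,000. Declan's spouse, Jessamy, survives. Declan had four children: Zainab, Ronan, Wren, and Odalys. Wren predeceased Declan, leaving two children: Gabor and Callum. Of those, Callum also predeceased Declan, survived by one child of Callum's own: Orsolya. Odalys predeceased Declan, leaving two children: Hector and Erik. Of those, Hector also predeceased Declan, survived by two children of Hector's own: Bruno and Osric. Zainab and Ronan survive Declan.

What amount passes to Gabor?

Jessamy takes one-half of £6,960,000 = £3,480,000. The remaining £3,480,000 passes to the descendants.
The descendants' portion (£3,480,000) is divided at the children's generation into 4 shares of £870,000. Zainab and Ronan each take £870,000. The 2 shares of the deceased (Wren and Odalys) are combined into a pool of £1,740,000.
That pool (£1,740,000) is divided at the grandchildren's generation into 4 shares of £435,000. Gabor and Erik each take £435,000. The 2 shares of the deceased (Callum and Hector) are combined into a pool of £870,000.
That pool (£870,000) is divided at the great-grandchildren's generation equally among Orsolya, Bruno, and Osric: £290,000 each.

Gabor receives £435,000.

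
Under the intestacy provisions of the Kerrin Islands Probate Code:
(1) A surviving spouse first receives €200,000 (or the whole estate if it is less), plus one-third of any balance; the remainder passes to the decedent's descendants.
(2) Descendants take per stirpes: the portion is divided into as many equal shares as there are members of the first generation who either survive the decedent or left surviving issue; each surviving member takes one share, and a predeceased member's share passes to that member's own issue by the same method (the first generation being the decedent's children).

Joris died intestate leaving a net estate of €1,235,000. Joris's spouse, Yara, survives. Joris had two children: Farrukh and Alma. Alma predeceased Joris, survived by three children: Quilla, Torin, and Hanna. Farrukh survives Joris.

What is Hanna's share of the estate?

Hanna receives €115,000.

Yara first takes €200,000, leaving a balance of €1,035,000. Yara then takes one-third of the balance (€345,000), for a total of €545,000. The remaining €690,000 passes to the descendants.
The descendants' portion (€690,000) is divided into 2 shares of €345,000: Farrukh takes €345,000; Alma's €345,000 share passes to Alma's issue.
Alma's share (€345,000) is divided into 3 shares of €115,000: Quilla, Torin, and Hanna each take €115,000.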